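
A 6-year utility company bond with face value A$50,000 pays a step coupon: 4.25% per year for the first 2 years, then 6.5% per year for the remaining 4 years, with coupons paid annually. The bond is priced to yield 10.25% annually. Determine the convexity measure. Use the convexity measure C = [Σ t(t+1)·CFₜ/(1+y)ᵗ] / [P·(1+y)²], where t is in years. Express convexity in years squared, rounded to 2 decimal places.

With y = 0.1025:
  t   CF        PV=CF/(1+0.1025)^t    t·PV        t(t+1)·PV
  1     2,125.00     1,927.4376     1,927.4376       3,854.8753
  2     2,125.00     1,748.2428     3,496.4855      10,489.4566
  3     3,250.00     2,425.2000     7,275.6001      29,102.4005
  4     3,250.00     2,199.7279     8,798.9117      43,994.5585
  5     3,250.00     1,995.2181     9,976.0904      59,856.5422
  6    53,250.00    29,651.5925   177,909.5551   1,245,366.8858
  Σ                 39,947.4190   209,384.0805   1,392,664.7188
P = 39,947.4190.
Convexity = Σ t(t+1)·PV / [P·(1+y)²] = 1,392,664.7188 / (39,947.4190 × 1.215506) = 28.68142.

28.68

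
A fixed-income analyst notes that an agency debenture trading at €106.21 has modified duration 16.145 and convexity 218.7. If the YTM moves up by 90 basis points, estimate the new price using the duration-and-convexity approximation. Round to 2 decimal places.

€91.72

Duration effect: -D_mod·Δy = -16.145 × (+0.009) = -0.145305
Convexity effect: ½·C·(Δy)² = 0.5 × 218.7 × (0.009)² = +0.00885735
ΔP/P ≈ -0.145305 + 0.00885735 = -0.13644765
New price ≈ 106.21 × (1 - 0.13644765) = 91.7178950935.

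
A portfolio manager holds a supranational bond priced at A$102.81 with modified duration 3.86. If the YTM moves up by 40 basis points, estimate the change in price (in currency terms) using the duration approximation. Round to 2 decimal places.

-A$1.59

Duration approximation: ΔP/P ≈ -D_mod · Δy = -3.86 × (+0.004) = -0.015440.
ΔP ≈ 102.81 × (-0.015440) = -1.5873864.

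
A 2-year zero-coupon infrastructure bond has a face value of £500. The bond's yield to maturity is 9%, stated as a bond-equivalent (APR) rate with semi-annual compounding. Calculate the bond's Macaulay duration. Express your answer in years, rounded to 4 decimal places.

A zero-coupon bond has a single cash flow at maturity, so its Macaulay duration equals its maturity: 2 years.
(Equivalently: 4 semi-annual periods ÷ 2 = 2 years.)

2.0000 years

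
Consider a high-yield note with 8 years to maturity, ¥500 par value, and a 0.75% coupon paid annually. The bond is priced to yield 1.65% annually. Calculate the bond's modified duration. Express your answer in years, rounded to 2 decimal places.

7.66 years

Periodic yield y = 0.0165. First find Macaulay duration:
  t   CF        PV=CF/(1+0.0165)^t    t·PV
  1         3.75         3.6891         3.6891
  2         3.75         3.6292         7.2585
  3         3.75         3.5703        10.7110
  4         3.75         3.5124        14.0495
  5         3.75         3.4554        17.2768
  6         3.75         3.3993        20.3957
  7         3.75         3.3441        23.4087
  8       503.75       441.9326     3,535.4604
  Σ                    466.5324     3,632.2498
P = 466.5324; Macaulay duration = 3,632.2498 / 466.5324 = 7.78563 years.
Modified duration = D_Mac / (1 + y) = 7.78563 / 1.0165 = 7.65925 years.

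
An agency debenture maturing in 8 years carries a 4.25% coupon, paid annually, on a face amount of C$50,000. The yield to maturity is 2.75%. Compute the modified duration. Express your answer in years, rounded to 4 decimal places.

6.8199 years

Periodic yield y = 0.0275. First find Macaulay duration:
  t   CF        PV=CF/(1+0.0275)^t    t·PV
  1     2,125.00     2,068.1265     2,068.1265
  2     2,125.00     2,012.7752     4,025.5504
  3     2,125.00     1,958.9053     5,876.7159
  4     2,125.00     1,906.4772     7,625.9087
  5     2,125.00     1,855.4522     9,277.2612
  6     2,125.00     1,805.7929    10,834.7576
  7     2,125.00     1,757.4627    12,302.2390
  8    52,125.00    41,955.7437   335,645.9495
  Σ                 55,320.7358   387,656.5090
P = 55,320.7358; Macaulay duration = 387,656.5090 / 55,320.7358 = 7.00744 years.
Modified duration = D_Mac / (1 + y) = 7.00744 / 1.0275 = 6.81989 years.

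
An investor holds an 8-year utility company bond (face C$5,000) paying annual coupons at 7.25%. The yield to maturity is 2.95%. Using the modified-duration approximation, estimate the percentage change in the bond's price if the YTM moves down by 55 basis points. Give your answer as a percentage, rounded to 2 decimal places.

+3.51%

Periodic yield y = 0.0295. Modified duration first:
  t   CF        PV=CF/(1+0.0295)^t    t·PV
  1       362.50       352.1127       352.1127
  2       362.50       342.0230       684.0460
  3       362.50       332.2224       996.6673
  4       362.50       322.7027     1,290.8108
  5       362.50       313.4558     1,567.2788
  6       362.50       304.4738     1,826.8427
  7       362.50       295.7492     2,070.2443
  8     5,362.50     4,249.6826    33,997.4610
  Σ                  6,512.4222    42,785.4636
P = 6,512.4222; D_Mac = 6.56982 yrs; D_mod = 6.56982/(1+0.0295) = 6.38157 yrs.
ΔP/P ≈ -D_mod · Δy = -6.38157 × (-0.0055) = +0.035099 = +3.5099%.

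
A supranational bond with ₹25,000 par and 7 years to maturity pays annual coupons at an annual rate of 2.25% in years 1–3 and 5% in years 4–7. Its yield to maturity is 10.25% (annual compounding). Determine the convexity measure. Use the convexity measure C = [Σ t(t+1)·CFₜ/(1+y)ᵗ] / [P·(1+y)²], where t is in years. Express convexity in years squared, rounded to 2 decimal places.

39.80

With y = 0.1025:
  t   CF        PV=CF/(1+0.1025)^t    t·PV        t(t+1)·PV
  1       562.50       510.2041       510.2041       1,020.4082
  2       562.50       462.7701       925.5403       2,776.6209
  3       562.50       419.7462     1,259.2385       5,036.9539
  4     1,250.00       846.0492     3,384.1968      16,920.9841
  5     1,250.00       767.3916     3,836.9578      23,021.7470
  6     1,250.00       696.0468     4,176.2806      29,233.9645
  7    26,250.00    13,258.0338    92,806.2364     742,449.8909
  Σ                 16,960.2417   106,898.6545     820,460.5694
P = 16,960.2417.
Convexity = Σ t(t+1)·PV / [P·(1+y)²] = 820,460.5694 / (16,960.2417 × 1.215506) = 39.79866.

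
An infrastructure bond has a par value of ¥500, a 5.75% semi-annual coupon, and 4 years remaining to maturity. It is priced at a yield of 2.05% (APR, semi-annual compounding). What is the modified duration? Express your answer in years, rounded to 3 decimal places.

3.621 years

Periodic yield y = 0.01025. First find Macaulay duration:
  t   CF        PV=CF/(1+0.01025)^t    t·PV
  1       14.375        14.2292        14.2292
  2       14.375        14.0848        28.1696
  3       14.375        13.9419        41.8256
  4       14.375        13.8004        55.2017
  5       14.375        13.6604        68.3020
  6       14.375        13.5218        81.1308
  7       14.375        13.3846        93.6923
  8      514.375       474.0771     3,792.6168
  Σ                    570.7002     4,175.1680
P = 570.7002; Macaulay duration = 4,175.1680 / 570.7002 = 7.31587 half-year periods = 3.65793 years.
Modified duration = D_Mac / (1 + y) = 3.65793 / 1.01025 = 3.62082 years.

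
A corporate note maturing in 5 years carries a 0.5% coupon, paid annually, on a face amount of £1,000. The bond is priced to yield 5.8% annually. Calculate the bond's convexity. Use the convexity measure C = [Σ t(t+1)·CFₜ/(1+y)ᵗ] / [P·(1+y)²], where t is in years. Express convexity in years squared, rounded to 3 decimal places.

26.391

With y = 0.058:
  t   CF        PV=CF/(1+0.058)^t    t·PV        t(t+1)·PV
  1         5.00         4.7259         4.7259           9.4518
  2         5.00         4.4668         8.9336          26.8009
  3         5.00         4.2219        12.6658          50.6634
  4         5.00         3.9905        15.9620          79.8100
  5     1,005.00       758.1196     3,790.5980      22,743.5879
  Σ                    775.5248     3,832.8854      22,910.3140
P = 775.5248.
Convexity = Σ t(t+1)·PV / [P·(1+y)²] = 22,910.3140 / (775.5248 × 1.119364) = 26.39150.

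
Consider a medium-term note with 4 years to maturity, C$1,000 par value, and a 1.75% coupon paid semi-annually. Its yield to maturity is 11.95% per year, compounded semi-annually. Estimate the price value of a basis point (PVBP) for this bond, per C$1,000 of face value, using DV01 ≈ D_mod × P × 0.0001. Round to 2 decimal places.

Periodic yield y = 0.05975.
  t   CF        PV=CF/(1+0.05975)^t    t·PV
  1         8.75         8.2567         8.2567
  2         8.75         7.7911        15.5823
  3         8.75         7.3519        22.0556
  4         8.75         6.9374        27.7494
  5         8.75         6.5462        32.7311
  6         8.75         6.1771        37.0628
  7         8.75         5.8289        40.8021
  8     1,008.75       634.0977     5,072.7812
  Σ                    682.9869     5,257.0213
P = 682.9869; D_Mac = 7.69710 half-year periods = 3.84855 yrs; D_mod = 3.63157 yrs.
DV01 ≈ 3.63157 × 682.9869 × 0.0001 = 0.248031.

C$0.25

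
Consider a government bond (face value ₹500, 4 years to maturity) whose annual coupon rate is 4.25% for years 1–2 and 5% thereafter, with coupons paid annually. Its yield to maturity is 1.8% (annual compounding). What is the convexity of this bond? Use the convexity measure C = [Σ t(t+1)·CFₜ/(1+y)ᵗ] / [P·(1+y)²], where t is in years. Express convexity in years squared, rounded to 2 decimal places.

17.81

With y = 0.018:
  t   CF        PV=CF/(1+0.018)^t    t·PV        t(t+1)·PV
  1        21.25        20.8743        20.8743          41.7485
  2        21.25        20.5052        41.0103         123.0310
  3        25.00        23.6972        71.0915         284.3662
  4       525.00       488.8416     1,955.3666       9,776.8328
  Σ                    553.9183     2,088.3427      10,225.9785
P = 553.9183.
Convexity = Σ t(t+1)·PV / [P·(1+y)²] = 10,225.9785 / (553.9183 × 1.036324) = 17.81409.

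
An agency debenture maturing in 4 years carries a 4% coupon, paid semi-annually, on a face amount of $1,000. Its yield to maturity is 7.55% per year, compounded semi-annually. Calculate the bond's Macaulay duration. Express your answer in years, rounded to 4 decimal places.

Periodic yield y = 0.03775. Discount each cash flow and weight by its period:
  t   CF        PV=CF/(1+0.03775)^t    t·PV
  1        20.00        19.2725        19.2725
  2        20.00        18.5714        37.1428
  3        20.00        17.8958        53.6875
  4        20.00        17.2448        68.9793
  5        20.00        16.6175        83.0876
  6        20.00        16.0130        96.0782
  7        20.00        15.4305       108.0137
  8     1,020.00       758.3300     6,066.6400
  Σ                    879.3756     6,532.9015
Price P = Σ PV = 879.3756.
Macaulay duration = Σ(t·PV) / P = 6,532.9015 / 879.3756 = 7.42902 half-year periods.
In years: 7.42902 / 2 = 3.71451 years.

3.7145 years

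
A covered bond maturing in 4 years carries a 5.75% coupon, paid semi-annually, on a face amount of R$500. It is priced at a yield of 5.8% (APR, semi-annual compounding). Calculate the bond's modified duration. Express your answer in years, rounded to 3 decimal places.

3.527 years

Periodic yield y = 0.029. First find Macaulay duration:
  t   CF        PV=CF/(1+0.029)^t    t·PV
  1       14.375        13.9699        13.9699
  2       14.375        13.5762        27.1523
  3       14.375        13.1936        39.5807
  4       14.375        12.8217        51.2869
  5       14.375        12.4604        62.3019
  6       14.375        12.1092        72.6552
  7       14.375        11.7679        82.3755
  8      514.375       409.2200     3,273.7600
  Σ                    499.1188     3,623.0824
P = 499.1188; Macaulay duration = 3,623.0824 / 499.1188 = 7.25896 half-year periods = 3.62948 years.
Modified duration = D_Mac / (1 + y) = 3.62948 / 1.029 = 3.52719 years.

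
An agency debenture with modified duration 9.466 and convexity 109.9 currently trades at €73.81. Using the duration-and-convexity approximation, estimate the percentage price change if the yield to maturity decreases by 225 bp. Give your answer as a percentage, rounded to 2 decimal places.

+24.08%

Duration effect: -D_mod·Δy = -9.466 × (-0.0225) = +0.212985
Convexity effect: ½·C·(Δy)² = 0.5 × 109.9 × (-0.0225)² = +0.0278184375
ΔP/P ≈ +0.212985 + 0.0278184375 = +0.2408034375
= +24.08034375%.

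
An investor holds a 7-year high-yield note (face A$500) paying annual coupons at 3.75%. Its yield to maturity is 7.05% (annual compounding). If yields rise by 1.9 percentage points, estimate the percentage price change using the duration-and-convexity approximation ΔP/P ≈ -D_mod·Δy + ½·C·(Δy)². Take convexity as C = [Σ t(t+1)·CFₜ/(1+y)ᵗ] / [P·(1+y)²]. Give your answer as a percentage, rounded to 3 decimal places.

-10.251%

With y = 0.0705:
  t   CF        PV=CF/(1+0.0705)^t    t·PV        t(t+1)·PV
  1        18.75        17.5152        17.5152          35.0304
  2        18.75        16.3617        32.7234          98.1701
  3        18.75        15.2841        45.8524         183.4098
  4        18.75        14.2776        57.1103         285.5516
  5        18.75        13.3373        66.6865         400.1190
  6        18.75        12.4589        74.7537         523.2757
  7       518.75       321.9967     2,253.9768      18,031.8147
  Σ                    411.2315     2,548.6183      19,557.3712
P = 411.2315; D_Mac = 6.19753 yrs; D_mod = 5.78938 yrs; C = 41.50025.
Duration effect: -5.78938 × (+0.019) = -0.109998
Convexity effect: 0.5 × 41.50025 × (0.019)² = +0.0074908
ΔP/P ≈ -0.109998 + 0.0074908 = -0.102507 = -10.2507%.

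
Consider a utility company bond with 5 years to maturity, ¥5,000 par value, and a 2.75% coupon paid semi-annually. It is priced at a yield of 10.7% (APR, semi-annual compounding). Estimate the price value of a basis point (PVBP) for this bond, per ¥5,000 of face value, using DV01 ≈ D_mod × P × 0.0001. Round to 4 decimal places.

¥1.5348

Periodic yield y = 0.0535.
  t   CF        PV=CF/(1+0.0535)^t    t·PV
  1        68.75        65.2587        65.2587
  2        68.75        61.9446       123.8892
  3        68.75        58.7989       176.3967
  4        68.75        55.8129       223.2516
  5        68.75        52.9785       264.8927
  6        68.75        50.2881       301.7288
  7        68.75        47.7343       334.1404
  8        68.75        45.3102       362.4819
  9        68.75        43.0092       387.0832
  10    5,068.75     3,009.9236    30,099.2360
  Σ                  3,491.0592    32,338.3592
P = 3,491.0592; D_Mac = 9.26319 half-year periods = 4.63160 yrs; D_mod = 4.39639 yrs.
DV01 ≈ 4.39639 × 3,491.0592 × 0.0001 = 1.534806.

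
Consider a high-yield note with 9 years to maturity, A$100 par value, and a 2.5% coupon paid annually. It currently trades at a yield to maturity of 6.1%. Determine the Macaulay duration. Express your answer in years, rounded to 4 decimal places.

8.0165 years

Periodic yield y = 0.061. Discount each cash flow and weight by its year:
  t   CF        PV=CF/(1+0.061)^t    t·PV
  1         2.50         2.3563         2.3563
  2         2.50         2.2208         4.4416
  3         2.50         2.0931         6.2794
  4         2.50         1.9728         7.8911
  5         2.50         1.8594         9.2968
  6         2.50         1.7525        10.5148
  7         2.50         1.6517        11.5619
  8         2.50         1.5567        12.4539
  9       102.50        60.1569       541.4121
  Σ                     75.6201       606.2078
Price P = Σ PV = 75.6201.
Macaulay duration = Σ(t·PV) / P = 606.2078 / 75.6201 = 8.01649 years.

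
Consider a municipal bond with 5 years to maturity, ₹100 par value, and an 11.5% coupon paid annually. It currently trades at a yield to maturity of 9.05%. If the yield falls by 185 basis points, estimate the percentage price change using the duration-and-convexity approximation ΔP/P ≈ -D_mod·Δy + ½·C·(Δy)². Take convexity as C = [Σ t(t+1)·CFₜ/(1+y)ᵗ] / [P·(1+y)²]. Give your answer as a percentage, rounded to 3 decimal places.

With y = 0.0905:
  t   CF        PV=CF/(1+0.0905)^t    t·PV        t(t+1)·PV
  1        11.50        10.5456        10.5456          21.0912
  2        11.50         9.6704        19.3409          58.0227
  3        11.50         8.8679        26.6037         106.4148
  4        11.50         8.1320        32.5278         162.6392
  5       111.50        72.3014       361.5068       2,169.0411
  Σ                    109.5173       450.5249       2,517.2090
P = 109.5173; D_Mac = 4.11373 yrs; D_mod = 3.77234 yrs; C = 19.32792.
Duration effect: -3.77234 × (-0.0185) = +0.069788
Convexity effect: 0.5 × 19.32792 × (-0.0185)² = +0.0033075
ΔP/P ≈ +0.069788 + 0.0033075 = +0.073096 = +7.3096%.

+7.310%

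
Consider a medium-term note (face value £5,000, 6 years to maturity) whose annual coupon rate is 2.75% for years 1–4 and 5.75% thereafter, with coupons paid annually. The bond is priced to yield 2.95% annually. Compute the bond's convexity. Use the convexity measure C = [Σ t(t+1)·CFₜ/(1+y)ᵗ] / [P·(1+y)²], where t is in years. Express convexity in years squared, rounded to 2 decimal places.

With y = 0.0295:
  t   CF        PV=CF/(1+0.0295)^t    t·PV        t(t+1)·PV
  1       137.50       133.5600       133.5600         267.1200
  2       137.50       129.7329       259.4657         778.3972
  3       137.50       126.0154       378.0462       1,512.1849
  4       137.50       122.4045       489.6179       2,448.0895
  5       287.50       248.6028     1,243.0142       7,458.0853
  6     5,287.50     4,441.1176    26,646.7057     186,526.9398
  Σ                  5,201.4332    29,150.4097     198,990.8166
P = 5,201.4332.
Convexity = Σ t(t+1)·PV / [P·(1+y)²] = 198,990.8166 / (5,201.4332 × 1.059870) = 36.09585.

36.10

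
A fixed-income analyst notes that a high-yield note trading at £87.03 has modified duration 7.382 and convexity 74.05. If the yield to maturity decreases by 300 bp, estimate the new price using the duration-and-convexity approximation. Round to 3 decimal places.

£109.204

Duration effect: -D_mod·Δy = -7.382 × (-0.03) = +0.221460
Convexity effect: ½·C·(Δy)² = 0.5 × 74.05 × (-0.03)² = +0.0333225
ΔP/P ≈ +0.221460 + 0.0333225 = +0.2547825
New price ≈ 87.03 × (1 + 0.2547825) = 109.203720975.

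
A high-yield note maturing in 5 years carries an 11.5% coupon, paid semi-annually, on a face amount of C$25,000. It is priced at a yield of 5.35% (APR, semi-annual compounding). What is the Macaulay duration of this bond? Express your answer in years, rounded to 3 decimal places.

Periodic yield y = 0.02675. Discount each cash flow and weight by its period:
  t   CF        PV=CF/(1+0.02675)^t    t·PV
  1     1,437.50     1,400.0487     1,400.0487
  2     1,437.50     1,363.5731     2,727.1462
  3     1,437.50     1,328.0478     3,984.1435
  4     1,437.50     1,293.4481     5,173.7924
  5     1,437.50     1,259.7498     6,298.7490
  6     1,437.50     1,226.9294     7,361.5766
  7     1,437.50     1,194.9641     8,364.7490
  8     1,437.50     1,163.8316     9,310.6531
  9     1,437.50     1,133.5102    10,201.5922
  10   26,437.50    20,303.6103   203,036.1031
  Σ                 31,667.7133   257,858.5539
Price P = Σ PV = 31,667.7133.
Macaulay duration = Σ(t·PV) / P = 257,858.5539 / 31,667.7133 = 8.14263 half-year periods.
In years: 8.14263 / 2 = 4.07132 years.

4.071 years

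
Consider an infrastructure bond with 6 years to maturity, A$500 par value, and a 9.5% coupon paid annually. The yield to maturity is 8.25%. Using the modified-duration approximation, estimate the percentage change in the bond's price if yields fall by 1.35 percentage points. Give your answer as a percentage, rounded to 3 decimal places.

Periodic yield y = 0.0825. Modified duration first:
  t   CF        PV=CF/(1+0.0825)^t    t·PV
  1        47.50        43.8799        43.8799
  2        47.50        40.5357        81.0714
  3        47.50        37.4464       112.3392
  4        47.50        34.5925       138.3700
  5        47.50        31.9561       159.7806
  6       547.50       340.2645     2,041.5872
  Σ                    528.6752     2,577.0284
P = 528.6752; D_Mac = 4.87450 yrs; D_mod = 4.87450/(1+0.0825) = 4.50300 yrs.
ΔP/P ≈ -D_mod · Δy = -4.50300 × (-0.0135) = +0.060791 = +6.0791%.

+6.079%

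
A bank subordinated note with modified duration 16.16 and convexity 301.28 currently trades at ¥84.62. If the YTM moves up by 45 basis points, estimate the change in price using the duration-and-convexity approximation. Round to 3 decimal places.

Duration effect: -D_mod·Δy = -16.16 × (+0.0045) = -0.072720
Convexity effect: ½·C·(Δy)² = 0.5 × 301.28 × (0.0045)² = +0.00305046
ΔP/P ≈ -0.072720 + 0.00305046 = -0.06966954
ΔP ≈ 84.62 × (-0.06966954) = -5.8954364748.

-¥5.895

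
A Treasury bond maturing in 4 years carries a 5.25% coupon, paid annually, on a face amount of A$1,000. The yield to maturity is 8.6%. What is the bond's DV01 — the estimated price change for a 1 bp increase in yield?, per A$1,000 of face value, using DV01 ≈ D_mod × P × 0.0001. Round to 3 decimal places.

A$0.303

Periodic yield y = 0.086.
  t   CF        PV=CF/(1+0.086)^t    t·PV
  1        52.50        48.3425        48.3425
  2        52.50        44.5143        89.0286
  3        52.50        40.9892       122.9677
  4     1,052.50       756.6635     3,026.6541
  Σ                    890.5096     3,286.9930
P = 890.5096; D_Mac = 3.69114 yrs; D_mod = 3.39884 yrs.
DV01 ≈ 3.39884 × 890.5096 × 0.0001 = 0.302670.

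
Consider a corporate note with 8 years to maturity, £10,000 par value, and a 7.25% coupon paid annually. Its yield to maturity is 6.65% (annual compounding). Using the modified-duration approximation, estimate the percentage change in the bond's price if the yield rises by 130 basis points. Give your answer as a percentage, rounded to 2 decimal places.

-7.77%

Periodic yield y = 0.0665. Modified duration first:
  t   CF        PV=CF/(1+0.0665)^t    t·PV
  1       725.00       679.7937       679.7937
  2       725.00       637.4062     1,274.8124
  3       725.00       597.6617     1,792.9851
  4       725.00       560.3954     2,241.5816
  5       725.00       525.4528     2,627.2640
  6       725.00       492.6890     2,956.1339
  7       725.00       461.9681     3,233.7767
  8    10,725.00     6,407.8218    51,262.5740
  Σ                 10,363.1887    66,068.9215
P = 10,363.1887; D_Mac = 6.37535 yrs; D_mod = 6.37535/(1+0.0665) = 5.97782 yrs.
ΔP/P ≈ -D_mod · Δy = -5.97782 × (+0.013) = -0.077712 = -7.7712%.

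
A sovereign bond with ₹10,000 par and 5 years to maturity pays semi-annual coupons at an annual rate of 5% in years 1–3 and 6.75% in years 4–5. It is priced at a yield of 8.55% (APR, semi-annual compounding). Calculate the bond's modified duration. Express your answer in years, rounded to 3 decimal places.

Periodic yield y = 0.04275. First find Macaulay duration:
  t   CF        PV=CF/(1+0.04275)^t    t·PV
  1       250.00       239.7507       239.7507
  2       250.00       229.9215       459.8430
  3       250.00       220.4953       661.4860
  4       250.00       211.4556       845.8224
  5       250.00       202.7865     1,013.9324
  6       250.00       194.4728     1,166.8367
  7       337.50       251.7749     1,762.4241
  8       337.50       241.4528     1,931.6221
  9       337.50       231.5538     2,083.9846
  10   10,337.50     6,801.6384    68,016.3837
  Σ                  8,825.3022    78,182.0858
P = 8,825.3022; Macaulay duration = 78,182.0858 / 8,825.3022 = 8.85886 half-year periods = 4.42943 years.
Modified duration = D_Mac / (1 + y) = 4.42943 / 1.04275 = 4.24783 years.

4.248 years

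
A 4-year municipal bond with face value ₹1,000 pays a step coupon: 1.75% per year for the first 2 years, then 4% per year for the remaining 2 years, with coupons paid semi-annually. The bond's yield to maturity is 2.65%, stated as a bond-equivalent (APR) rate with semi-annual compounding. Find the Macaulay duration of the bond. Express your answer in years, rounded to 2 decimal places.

3.85 years

Periodic yield y = 0.01325. Discount each cash flow and weight by its period:
  t   CF        PV=CF/(1+0.01325)^t    t·PV
  1         8.75         8.6356         8.6356
  2         8.75         8.5227        17.0453
  3         8.75         8.4112        25.2336
  4         8.75         8.3012        33.2049
  5        20.00        18.7261        93.6304
  6        20.00        18.4812       110.8872
  7        20.00        18.2395       127.6767
  8     1,020.00       918.0520     7,344.4159
  Σ                  1,007.3695     7,760.7296
Price P = Σ PV = 1,007.3695.
Macaulay duration = Σ(t·PV) / P = 7,760.7296 / 1,007.3695 = 7.70396 half-year periods.
In years: 7.70396 / 2 = 3.85198 years.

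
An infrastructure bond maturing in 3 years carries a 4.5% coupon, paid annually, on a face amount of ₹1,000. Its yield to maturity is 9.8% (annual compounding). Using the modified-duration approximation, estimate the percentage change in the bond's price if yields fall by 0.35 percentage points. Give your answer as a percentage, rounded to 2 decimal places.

Periodic yield y = 0.098. Modified duration first:
  t   CF        PV=CF/(1+0.098)^t    t·PV
  1        45.00        40.9836        40.9836
  2        45.00        37.3257        74.6514
  3     1,045.00       789.4221     2,368.2662
  Σ                    867.7314     2,483.9012
P = 867.7314; D_Mac = 2.86252 yrs; D_mod = 2.86252/(1+0.098) = 2.60703 yrs.
ΔP/P ≈ -D_mod · Δy = -2.60703 × (-0.0035) = +0.009125 = +0.9125%.

+0.91%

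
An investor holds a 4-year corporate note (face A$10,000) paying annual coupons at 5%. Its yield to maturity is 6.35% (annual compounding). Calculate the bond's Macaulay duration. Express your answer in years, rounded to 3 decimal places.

Periodic yield y = 0.0635. Discount each cash flow and weight by its year:
  t   CF        PV=CF/(1+0.0635)^t    t·PV
  1       500.00       470.1457       470.1457
  2       500.00       442.0740       884.1481
  3       500.00       415.6785     1,247.0354
  4    10,500.00     8,208.0373    32,832.1493
  Σ                  9,535.9356    35,433.4785
Price P = Σ PV = 9,535.9356.
Macaulay duration = Σ(t·PV) / P = 35,433.4785 / 9,535.9356 = 3.71578 years.

3.716 years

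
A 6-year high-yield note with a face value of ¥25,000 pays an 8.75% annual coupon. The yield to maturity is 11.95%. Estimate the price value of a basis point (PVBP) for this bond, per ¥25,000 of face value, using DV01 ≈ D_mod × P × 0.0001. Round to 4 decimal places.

¥9.3594

Periodic yield y = 0.1195.
  t   CF        PV=CF/(1+0.1195)^t    t·PV
  1     2,187.50     1,953.9973     1,953.9973
  2     2,187.50     1,745.4197     3,490.8393
  3     2,187.50     1,559.1064     4,677.3193
  4     2,187.50     1,392.6811     5,570.7242
  5     2,187.50     1,244.0206     6,220.1030
  6    27,187.50    13,810.9861    82,865.9163
  Σ                 21,706.2112   104,778.8996
P = 21,706.2112; D_Mac = 4.82714 yrs; D_mod = 4.31187 yrs.
DV01 ≈ 4.31187 × 21,706.2112 × 0.0001 = 9.359437.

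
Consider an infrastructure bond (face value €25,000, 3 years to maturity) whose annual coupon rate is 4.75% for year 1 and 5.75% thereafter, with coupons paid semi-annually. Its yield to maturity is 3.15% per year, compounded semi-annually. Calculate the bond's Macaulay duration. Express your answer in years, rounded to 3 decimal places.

Periodic yield y = 0.01575. Discount each cash flow and weight by its period:
  t   CF        PV=CF/(1+0.01575)^t    t·PV
  1       593.75       584.5434       584.5434
  2       593.75       575.4796     1,150.9593
  3       718.75       685.8314     2,057.4942
  4       718.75       675.1970     2,700.7882
  5       718.75       664.7276     3,323.6379
  6    25,718.75    23,416.8714   140,501.2284
  Σ                 26,602.6505   150,318.6514
Price P = Σ PV = 26,602.6505.
Macaulay duration = Σ(t·PV) / P = 150,318.6514 / 26,602.6505 = 5.65051 half-year periods.
In years: 5.65051 / 2 = 2.82526 years.

2.825 years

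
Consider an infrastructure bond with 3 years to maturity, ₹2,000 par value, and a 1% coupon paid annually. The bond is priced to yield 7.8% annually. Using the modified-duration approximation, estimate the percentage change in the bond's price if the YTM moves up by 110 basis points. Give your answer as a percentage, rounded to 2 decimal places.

-3.03%

Periodic yield y = 0.078. Modified duration first:
  t   CF        PV=CF/(1+0.078)^t    t·PV
  1        20.00        18.5529        18.5529
  2        20.00        17.2105        34.4209
  3     2,020.00     1,612.4828     4,837.4484
  Σ                  1,648.2461     4,890.4222
P = 1,648.2461; D_Mac = 2.96705 yrs; D_mod = 2.96705/(1+0.078) = 2.75236 yrs.
ΔP/P ≈ -D_mod · Δy = -2.75236 × (+0.011) = -0.030276 = -3.0276%.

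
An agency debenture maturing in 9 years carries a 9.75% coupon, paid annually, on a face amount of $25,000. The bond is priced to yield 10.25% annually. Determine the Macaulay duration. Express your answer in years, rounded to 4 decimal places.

6.3433 years

Periodic yield y = 0.1025. Discount each cash flow and weight by its year:
  t   CF        PV=CF/(1+0.1025)^t    t·PV
  1     2,437.50     2,210.8844     2,210.8844
  2     2,437.50     2,005.3373     4,010.6746
  3     2,437.50     1,818.9000     5,456.7001
  4     2,437.50     1,649.7959     6,599.1838
  5     2,437.50     1,496.4136     7,482.0678
  6     2,437.50     1,357.2912     8,143.7472
  7     2,437.50     1,231.1031     8,617.7219
  8     2,437.50     1,116.6468     8,933.1747
  9    27,437.50    11,400.8480   102,607.6317
  Σ                 24,287.2203   154,061.7861
Price P = Σ PV = 24,287.2203.
Macaulay duration = Σ(t·PV) / P = 154,061.7861 / 24,287.2203 = 6.34333 years.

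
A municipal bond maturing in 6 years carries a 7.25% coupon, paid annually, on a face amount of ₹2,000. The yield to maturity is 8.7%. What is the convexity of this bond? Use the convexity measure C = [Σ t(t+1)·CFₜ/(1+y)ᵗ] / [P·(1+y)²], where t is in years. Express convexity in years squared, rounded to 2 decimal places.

With y = 0.087:
  t   CF        PV=CF/(1+0.087)^t    t·PV        t(t+1)·PV
  1       145.00       133.3947       133.3947         266.7893
  2       145.00       122.7182       245.4364         736.3091
  3       145.00       112.8962       338.6886       1,354.7545
  4       145.00       103.8604       415.4414       2,077.2072
  5       145.00        95.5477       477.7385       2,866.4313
  6     2,145.00     1,300.3194     7,801.9162      54,613.4135
  Σ                  1,868.7365     9,412.6159      61,914.9050
P = 1,868.7365.
Convexity = Σ t(t+1)·PV / [P·(1+y)²] = 61,914.9050 / (1,868.7365 × 1.181569) = 28.04065.

28.04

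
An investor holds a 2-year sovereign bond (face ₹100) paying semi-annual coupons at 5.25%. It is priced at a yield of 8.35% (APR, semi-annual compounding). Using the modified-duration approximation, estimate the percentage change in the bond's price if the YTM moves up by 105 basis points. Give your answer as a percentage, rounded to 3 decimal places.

-1.937%

Periodic yield y = 0.04175. Modified duration first:
  t   CF        PV=CF/(1+0.04175)^t    t·PV
  1        2.625         2.5198         2.5198
  2        2.625         2.4188         4.8376
  3        2.625         2.3219         6.9656
  4      102.625        87.1363       348.5452
  Σ                     94.3968       362.8683
P = 94.3968; D_Mac = 3.84407 half-year periods = 1.92204 yrs; D_mod = 1.92204/(1+0.04175) = 1.84501 yrs.
ΔP/P ≈ -D_mod · Δy = -1.84501 × (+0.0105) = -0.019373 = -1.9373%.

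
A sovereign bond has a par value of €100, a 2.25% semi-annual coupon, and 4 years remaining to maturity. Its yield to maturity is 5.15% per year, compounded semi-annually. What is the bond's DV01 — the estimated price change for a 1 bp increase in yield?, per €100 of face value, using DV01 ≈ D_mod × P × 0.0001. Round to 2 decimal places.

Periodic yield y = 0.02575.
  t   CF        PV=CF/(1+0.02575)^t    t·PV
  1        1.125         1.0968         1.0968
  2        1.125         1.0692         2.1385
  3        1.125         1.0424         3.1272
  4        1.125         1.0162         4.0649
  5        1.125         0.9907         4.9535
  6        1.125         0.9658         5.7950
  7        1.125         0.9416         6.5911
  8      101.125        82.5138       660.1100
  Σ                     89.6365       687.8769
P = 89.6365; D_Mac = 7.67407 half-year periods = 3.83704 yrs; D_mod = 3.74071 yrs.
DV01 ≈ 3.74071 × 89.6365 × 0.0001 = 0.033530.

€0.03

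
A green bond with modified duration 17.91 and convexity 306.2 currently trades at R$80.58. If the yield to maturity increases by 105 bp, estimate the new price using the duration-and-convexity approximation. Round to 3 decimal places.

R$66.787

Duration effect: -D_mod·Δy = -17.91 × (+0.0105) = -0.188055
Convexity effect: ½·C·(Δy)² = 0.5 × 306.2 × (0.0105)² = +0.016879275
ΔP/P ≈ -0.188055 + 0.016879275 = -0.171175725
New price ≈ 80.58 × (1 - 0.171175725) = 66.7866600795.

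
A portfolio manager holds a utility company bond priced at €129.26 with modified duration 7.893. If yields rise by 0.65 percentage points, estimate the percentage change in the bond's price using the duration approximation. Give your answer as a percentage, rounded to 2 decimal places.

-5.13%

Duration approximation: ΔP/P ≈ -D_mod · Δy = -7.893 × (+0.0065) = -0.0513045.
As a percentage: -5.13045%.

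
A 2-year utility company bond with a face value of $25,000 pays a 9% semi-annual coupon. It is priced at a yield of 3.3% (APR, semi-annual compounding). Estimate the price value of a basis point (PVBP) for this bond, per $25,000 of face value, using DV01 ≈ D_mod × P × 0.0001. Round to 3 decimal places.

$5.134

Periodic yield y = 0.0165.
  t   CF        PV=CF/(1+0.0165)^t    t·PV
  1     1,125.00     1,106.7388     1,106.7388
  2     1,125.00     1,088.7740     2,177.5481
  3     1,125.00     1,071.1009     3,213.3026
  4    26,125.00    24,469.5942    97,878.3768
  Σ                 27,736.2079   104,375.9663
P = 27,736.2079; D_Mac = 3.76317 half-year periods = 1.88158 yrs; D_mod = 1.85104 yrs.
DV01 ≈ 1.85104 × 27,736.2079 × 0.0001 = 5.134086.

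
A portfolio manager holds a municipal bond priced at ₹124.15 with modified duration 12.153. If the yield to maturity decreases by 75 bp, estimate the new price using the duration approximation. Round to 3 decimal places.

Duration approximation: ΔP/P ≈ -D_mod · Δy = -12.153 × (-0.0075) = +0.0911475.
New price ≈ 124.15 × (1 + 0.0911475) = 135.465962125.

₹135.466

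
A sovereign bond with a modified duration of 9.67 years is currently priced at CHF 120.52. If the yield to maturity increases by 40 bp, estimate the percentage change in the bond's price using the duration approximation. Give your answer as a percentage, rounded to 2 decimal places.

-3.87%

Duration approximation: ΔP/P ≈ -D_mod · Δy = -9.67 × (+0.004) = -0.038680.
As a percentage: -3.8680%.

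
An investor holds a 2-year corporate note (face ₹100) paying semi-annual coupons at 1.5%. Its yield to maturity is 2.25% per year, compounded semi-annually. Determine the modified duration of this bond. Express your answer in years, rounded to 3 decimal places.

Periodic yield y = 0.01125. First find Macaulay duration:
  t   CF        PV=CF/(1+0.01125)^t    t·PV
  1         0.75         0.7417         0.7417
  2         0.75         0.7334         1.4668
  3         0.75         0.7252         2.1757
  4       100.75        96.3409       385.3638
  Σ                     98.5413       389.7480
P = 98.5413; Macaulay duration = 389.7480 / 98.5413 = 3.95518 half-year periods = 1.97759 years.
Modified duration = D_Mac / (1 + y) = 1.97759 / 1.01125 = 1.95559 years.

1.956 years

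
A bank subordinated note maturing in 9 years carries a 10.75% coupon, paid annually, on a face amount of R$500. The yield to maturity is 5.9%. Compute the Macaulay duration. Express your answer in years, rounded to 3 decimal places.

6.584 years

Periodic yield y = 0.059. Discount each cash flow and weight by its year:
  t   CF        PV=CF/(1+0.059)^t    t·PV
  1        53.75        50.7554        50.7554
  2        53.75        47.9277        95.8554
  3        53.75        45.2575       135.7725
  4        53.75        42.7361       170.9443
  5        53.75        40.3551       201.7756
  6        53.75        38.1068       228.6409
  7        53.75        35.9838       251.8864
  8        53.75        33.9790       271.8321
  9       553.75       330.5598     2,975.0386
  Σ                    665.6613     4,382.5013
Price P = Σ PV = 665.6613.
Macaulay duration = Σ(t·PV) / P = 4,382.5013 / 665.6613 = 6.58368 years.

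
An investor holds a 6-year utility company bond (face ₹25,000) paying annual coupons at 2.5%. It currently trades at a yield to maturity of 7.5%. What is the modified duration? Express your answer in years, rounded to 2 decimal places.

5.19 years

Periodic yield y = 0.075. First find Macaulay duration:
  t   CF        PV=CF/(1+0.075)^t    t·PV
  1       625.00       581.3953       581.3953
  2       625.00       540.8329     1,081.6658
  3       625.00       503.1004     1,509.3011
  4       625.00       468.0003     1,872.0013
  5       625.00       435.3491     2,176.7457
  6    25,625.00    16,604.0139    99,624.0835
  Σ                 19,132.6920   106,845.1927
P = 19,132.6920; Macaulay duration = 106,845.1927 / 19,132.6920 = 5.58443 years.
Modified duration = D_Mac / (1 + y) = 5.58443 / 1.075 = 5.19482 years.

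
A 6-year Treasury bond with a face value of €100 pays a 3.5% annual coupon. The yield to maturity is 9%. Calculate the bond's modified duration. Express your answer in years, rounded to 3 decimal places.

4.979 years

Periodic yield y = 0.09. First find Macaulay duration:
  t   CF        PV=CF/(1+0.09)^t    t·PV
  1         3.50         3.2110         3.2110
  2         3.50         2.9459         5.8918
  3         3.50         2.7026         8.1079
  4         3.50         2.4795         9.9180
  5         3.50         2.2748        11.3738
  6       103.50        61.7137       370.2820
  Σ                     75.3274       408.7845
P = 75.3274; Macaulay duration = 408.7845 / 75.3274 = 5.42677 years.
Modified duration = D_Mac / (1 + y) = 5.42677 / 1.09 = 4.97868 years.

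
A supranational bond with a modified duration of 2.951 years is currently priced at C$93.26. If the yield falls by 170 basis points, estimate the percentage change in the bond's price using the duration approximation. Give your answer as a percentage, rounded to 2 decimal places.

Duration approximation: ΔP/P ≈ -D_mod · Δy = -2.951 × (-0.017) = +0.050167.
As a percentage: +5.0167%.

+5.02%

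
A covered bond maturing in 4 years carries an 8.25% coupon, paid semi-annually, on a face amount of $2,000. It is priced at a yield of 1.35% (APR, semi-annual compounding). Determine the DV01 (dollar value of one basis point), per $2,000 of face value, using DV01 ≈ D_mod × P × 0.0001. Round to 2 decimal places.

$0.90

Periodic yield y = 0.00675.
  t   CF        PV=CF/(1+0.00675)^t    t·PV
  1        82.50        81.9469        81.9469
  2        82.50        81.3974       162.7949
  3        82.50        80.8517       242.5550
  4        82.50        80.3096       321.2384
  5        82.50        79.7711       398.8557
  6        82.50        79.2363       475.4177
  7        82.50        78.7050       550.9352
  8     2,082.50     1,973.3854    15,787.0829
  Σ                  2,535.6034    18,020.8266
P = 2,535.6034; D_Mac = 7.10712 half-year periods = 3.55356 yrs; D_mod = 3.52973 yrs.
DV01 ≈ 3.52973 × 2,535.6034 × 0.0001 = 0.895000.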